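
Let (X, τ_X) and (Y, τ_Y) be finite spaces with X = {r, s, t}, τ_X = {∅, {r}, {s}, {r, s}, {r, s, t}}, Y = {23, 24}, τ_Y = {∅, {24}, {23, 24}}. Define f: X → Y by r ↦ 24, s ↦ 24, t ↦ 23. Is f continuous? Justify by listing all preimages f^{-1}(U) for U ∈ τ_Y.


f IS continuous.

Compute f^{-1}(U) for each U ∈ τ_Y:
  U = ∅: f^{-1}(U) = ∅ ∈ τ_X ✓.
  U = {24}: f^{-1}(U) = {r, s} ∈ τ_X ✓.
  U = {23, 24}: f^{-1}(U) = {r, s, t} ∈ τ_X ✓.
Every preimage lies in τ_X, so f IS continuous.


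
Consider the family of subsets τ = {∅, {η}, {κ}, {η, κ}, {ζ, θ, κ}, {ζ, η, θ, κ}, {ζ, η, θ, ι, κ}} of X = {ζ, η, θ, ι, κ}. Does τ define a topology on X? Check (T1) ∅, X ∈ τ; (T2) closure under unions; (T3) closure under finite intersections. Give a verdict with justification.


τ IS a topology on X.

Axiom (T1): ∅ ∈ τ? Yes; X ∈ τ? Yes.
Axiom (T2/T3): check pairwise unions and intersections of members of τ.
All pairwise intersections and unions checked — each lies in τ. Therefore τ satisfies (T1), (T2), (T3): it IS a topology on X.


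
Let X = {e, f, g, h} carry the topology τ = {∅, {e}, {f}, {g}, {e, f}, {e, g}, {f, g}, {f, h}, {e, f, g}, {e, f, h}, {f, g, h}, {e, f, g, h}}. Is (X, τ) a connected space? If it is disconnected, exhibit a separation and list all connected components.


(X, τ) is disconnected; components = [{e}, {g}, {f, h}].

Find clopen sets (U ∈ τ with X ∖ U ∈ τ):
  U = ∅, X ∖ U = {e, f, g, h} — both open, so U is clopen.
  U = {e}, X ∖ U = {f, g, h} — both open, so U is clopen.
  U = {g}, X ∖ U = {e, f, h} — both open, so U is clopen.
  U = {e, g}, X ∖ U = {f, h} — both open, so U is clopen.
  U = {f, h}, X ∖ U = {e, g} — both open, so U is clopen.
  U = {e, f, h}, X ∖ U = {g} — both open, so U is clopen.
  U = {f, g, h}, X ∖ U = {e} — both open, so U is clopen.
  U = {e, f, g, h}, X ∖ U = ∅ — both open, so U is clopen.
Nontrivial clopen(s) exist: e.g. {e}. So (X, τ) is disconnected.
Compute connected components by grouping points that agree on all clopens:
  component: {e}
  component: {g}
  component: {f, h}


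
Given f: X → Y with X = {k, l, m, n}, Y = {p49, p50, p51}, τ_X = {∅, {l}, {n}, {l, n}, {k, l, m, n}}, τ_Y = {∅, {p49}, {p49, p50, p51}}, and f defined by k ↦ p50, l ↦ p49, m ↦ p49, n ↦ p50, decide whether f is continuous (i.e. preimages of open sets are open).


f is NOT continuous.

Compute f^{-1}(U) for each U ∈ τ_Y:
  U = ∅: f^{-1}(U) = ∅ ∈ τ_X ✓.
  U = {p49}: f^{-1}(U) = {l, m} ∉ τ_X ✗.
  U = {p49, p50, p51}: f^{-1}(U) = {k, l, m, n} ∈ τ_X ✓.
Found U = {p49} with f^{-1}(U) = {l, m} not in τ_X. Therefore f is NOT continuous.


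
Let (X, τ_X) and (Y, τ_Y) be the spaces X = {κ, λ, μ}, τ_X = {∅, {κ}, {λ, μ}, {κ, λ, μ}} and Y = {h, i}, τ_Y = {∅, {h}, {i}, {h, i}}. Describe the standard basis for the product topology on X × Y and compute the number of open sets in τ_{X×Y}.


Basis B = {∅ × ∅, {κ} × {h}, {κ} × {i}, {κ} × {h, i}, {λ, μ} × {h}, {λ, μ} × {i}, {κ, λ, μ} × {h}, {κ, λ, μ} × {i}, {λ, μ} × {h, i}, {κ, λ, μ} × {h, i}}; |τ_{X×Y}| = 16.

Enumerate products U × V with U ∈ τ_X, V ∈ τ_Y (deduplicated):
  ∅ × ∅ = {} (∅)
  {κ} × {h} = {(κ,h)}
  {κ} × {i} = {(κ,i)}
  {κ} × {h, i} = {(κ,h), (κ,i)}
  {λ, μ} × {h} = {(λ,h), (μ,h)}
  {λ, μ} × {i} = {(λ,i), (μ,i)}
  {κ, λ, μ} × {h} = {(κ,h), (λ,h), (μ,h)}
  {κ, λ, μ} × {i} = {(κ,i), (λ,i), (μ,i)}
  {λ, μ} × {h, i} = {(λ,h), (λ,i), (μ,h), (μ,i)}
  {κ, λ, μ} × {h, i} = {(κ,h), (κ,i), (λ,h), (λ,i), (μ,h), (μ,i)}
These 10 distinct sets form the basis B.
Close under arbitrary unions to get τ_{X×Y}; counting gives |τ_{X×Y}| = 16.


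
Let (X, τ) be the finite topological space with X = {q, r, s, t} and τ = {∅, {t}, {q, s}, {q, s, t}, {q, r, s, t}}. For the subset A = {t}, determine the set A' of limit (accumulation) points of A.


A' = {r}

For each x ∈ X, list the open sets U ∈ τ with x ∈ U, then check whether U ∩ (A ∖ {x}) ≠ ∅ for every such U.
  x = q: open {q, s} ∋ x has {q, s} ∩ (A ∖ {q}) = ∅, so x is NOT a limit point.
  x = r: opens ∋ x are {q, r, s, t}; each meets A ∖ {r}, so x IS a limit point.
  x = s: open {q, s} ∋ x has {q, s} ∩ (A ∖ {s}) = ∅, so x is NOT a limit point.
  x = t: open {t} ∋ x has {t} ∩ (A ∖ {t}) = ∅, so x is NOT a limit point.
Collecting: A' = {r}.


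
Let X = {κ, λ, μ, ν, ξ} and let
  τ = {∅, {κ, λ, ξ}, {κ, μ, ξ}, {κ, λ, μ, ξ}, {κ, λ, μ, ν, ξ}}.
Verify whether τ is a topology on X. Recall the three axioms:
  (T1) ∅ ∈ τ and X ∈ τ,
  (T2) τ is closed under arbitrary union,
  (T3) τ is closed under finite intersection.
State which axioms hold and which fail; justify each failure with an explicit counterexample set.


τ is NOT a topology on X.

Axiom (T1): ∅ ∈ τ? Yes; X ∈ τ? Yes.
Axiom (T2/T3): check pairwise unions and intersections of members of τ.
Counterexample for (T3): {κ, λ, ξ} ∩ {κ, μ, ξ} = {κ, ξ} ∉ τ. Therefore τ is NOT a topology.


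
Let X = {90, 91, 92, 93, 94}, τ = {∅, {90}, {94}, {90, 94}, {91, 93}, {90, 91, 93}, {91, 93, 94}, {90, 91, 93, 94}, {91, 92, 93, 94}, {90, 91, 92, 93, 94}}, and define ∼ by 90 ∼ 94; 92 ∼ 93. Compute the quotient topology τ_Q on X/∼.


X/∼ = {[90=94], [91], [92=93]}; |τ_Q| = 3.

Equivalence classes: [90=94], [91], [92=93].
Quotient map π: X → X/∼ sends 90 ↦ [90=94], 91 ↦ [91], 92 ↦ [92=93], 93 ↦ [92=93], 94 ↦ [90=94].
For each subset V ⊆ X/∼, compute π^{-1}(V) ⊆ X and check whether π^{-1}(V) ∈ τ. V is open in τ_Q iff π^{-1}(V) ∈ τ.
  V = {}: π^{-1}(V) = ∅ ∈ τ ✓.
  V = {[90=94]}: π^{-1}(V) = {90, 94} ∈ τ ✓.
  V = {[91]}: π^{-1}(V) = {91} ∉ τ ✗.
  V = {[90=94], [91]}: π^{-1}(V) = {90, 91, 94} ∉ τ ✗.
  V = {[92=93]}: π^{-1}(V) = {92, 93} ∉ τ ✗.
  V = {[90=94], [92=93]}: π^{-1}(V) = {90, 92, 93, 94} ∉ τ ✗.
  V = {[91], [92=93]}: π^{-1}(V) = {91, 92, 93} ∉ τ ✗.
  V = {[90=94], [91], [92=93]}: π^{-1}(V) = {90, 91, 92, 93, 94} ∈ τ ✓.
Open sets in the quotient: τ_Q = {{}, {[90=94]}, {[90=94], [91], [92=93]}} (3 elements).


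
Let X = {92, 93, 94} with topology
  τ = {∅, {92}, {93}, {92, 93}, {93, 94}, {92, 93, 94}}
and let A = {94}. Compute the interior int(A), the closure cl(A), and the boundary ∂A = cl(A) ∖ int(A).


int(A) = ∅, cl(A) = {94}, ∂A = {94}.

Closed sets in (X, τ) are complements of opens:
  closed(X, τ) = {∅, {92}, {94}, {92, 94}, {93, 94}, {92, 93, 94}}.
int(A) = ⋃ {U ∈ τ : U ⊆ A}. Opens contained in A: ∅.
Taking the union of these: int(A) = ∅.
cl(A) = ⋂ {C closed : A ⊆ C}. Closed sets containing A: {94}, {92, 94}, {93, 94}, {92, 93, 94}.
Intersecting these: cl(A) = {94}.
∂A = cl(A) ∖ int(A) = {94} ∖ ∅ = {94}.


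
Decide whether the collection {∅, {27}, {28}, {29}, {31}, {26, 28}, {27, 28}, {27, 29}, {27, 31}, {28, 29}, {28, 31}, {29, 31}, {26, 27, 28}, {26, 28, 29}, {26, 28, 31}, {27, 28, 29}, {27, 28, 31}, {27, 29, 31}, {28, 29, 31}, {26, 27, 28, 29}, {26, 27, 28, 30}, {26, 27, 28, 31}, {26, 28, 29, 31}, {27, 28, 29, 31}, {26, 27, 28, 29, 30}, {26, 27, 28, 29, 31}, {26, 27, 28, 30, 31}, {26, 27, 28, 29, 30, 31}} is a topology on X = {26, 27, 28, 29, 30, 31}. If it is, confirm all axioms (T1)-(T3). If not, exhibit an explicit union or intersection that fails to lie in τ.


τ IS a topology on X.

Axiom (T1): ∅ ∈ τ? Yes; X ∈ τ? Yes.
Axiom (T2/T3): check pairwise unions and intersections of members of τ.
All pairwise intersections and unions checked — each lies in τ. Therefore τ satisfies (T1), (T2), (T3): it IS a topology on X.


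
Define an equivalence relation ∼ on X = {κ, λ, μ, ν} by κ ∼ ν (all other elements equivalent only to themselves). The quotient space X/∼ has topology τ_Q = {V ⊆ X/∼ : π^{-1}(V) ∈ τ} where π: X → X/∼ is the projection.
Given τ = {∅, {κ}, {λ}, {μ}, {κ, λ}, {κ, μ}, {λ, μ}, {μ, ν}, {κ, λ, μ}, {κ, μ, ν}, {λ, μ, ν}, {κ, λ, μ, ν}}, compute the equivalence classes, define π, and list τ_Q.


X/∼ = {[κ=ν], [λ], [μ]}; |τ_Q| = 6.

Equivalence classes: [κ=ν], [λ], [μ].
Quotient map π: X → X/∼ sends κ ↦ [κ=ν], λ ↦ [λ], μ ↦ [μ], ν ↦ [κ=ν].
For each subset V ⊆ X/∼, compute π^{-1}(V) ⊆ X and check whether π^{-1}(V) ∈ τ. V is open in τ_Q iff π^{-1}(V) ∈ τ.
  V = {}: π^{-1}(V) = ∅ ∈ τ ✓.
  V = {[κ=ν]}: π^{-1}(V) = {κ, ν} ∉ τ ✗.
  V = {[λ]}: π^{-1}(V) = {λ} ∈ τ ✓.
  V = {[κ=ν], [λ]}: π^{-1}(V) = {κ, λ, ν} ∉ τ ✗.
  V = {[μ]}: π^{-1}(V) = {μ} ∈ τ ✓.
  V = {[κ=ν], [μ]}: π^{-1}(V) = {κ, μ, ν} ∈ τ ✓.
  V = {[λ], [μ]}: π^{-1}(V) = {λ, μ} ∈ τ ✓.
  V = {[κ=ν], [λ], [μ]}: π^{-1}(V) = {κ, λ, μ, ν} ∈ τ ✓.
Open sets in the quotient: τ_Q = {{}, {[λ]}, {[μ]}, {[κ=ν], [μ]}, {[λ], [μ]}, {[κ=ν], [λ], [μ]}} (6 elements).


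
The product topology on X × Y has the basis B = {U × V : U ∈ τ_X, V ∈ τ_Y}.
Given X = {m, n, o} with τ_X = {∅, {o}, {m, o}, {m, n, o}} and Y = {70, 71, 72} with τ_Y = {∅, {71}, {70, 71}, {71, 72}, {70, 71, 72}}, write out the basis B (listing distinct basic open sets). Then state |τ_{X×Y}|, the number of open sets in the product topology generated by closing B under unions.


Basis B = {∅ × ∅, {o} × {71}, {m, o} × {71}, {o} × {70, 71}, {o} × {71, 72}, {m, n, o} × {71}, {o} × {70, 71, 72}, {m, o} × {70, 71}, {m, o} × {71, 72}, {m, o} × {70, 71, 72}, {m, n, o} × {70, 71}, {m, n, o} × {71, 72}, {m, n, o} × {70, 71, 72}}; |τ_{X×Y}| = 30.

Enumerate products U × V with U ∈ τ_X, V ∈ τ_Y (deduplicated):
  ∅ × ∅ = {} (∅)
  {o} × {71} = {(o,71)}
  {m, o} × {71} = {(m,71), (o,71)}
  {o} × {70, 71} = {(o,70), (o,71)}
  {o} × {71, 72} = {(o,71), (o,72)}
  {m, n, o} × {71} = {(m,71), (n,71), (o,71)}
  {o} × {70, 71, 72} = {(o,70), (o,71), (o,72)}
  {m, o} × {70, 71} = {(m,70), (m,71), (o,70), (o,71)}
  {m, o} × {71, 72} = {(m,71), (m,72), (o,71), (o,72)}
  {m, o} × {70, 71, 72} = {(m,70), (m,71), (m,72), (o,70), (o,71), (o,72)}
  {m, n, o} × {70, 71} = {(m,70), (m,71), (n,70), (n,71), (o,70), (o,71)}
  {m, n, o} × {71, 72} = {(m,71), (m,72), (n,71), (n,72), (o,71), (o,72)}
  {m, n, o} × {70, 71, 72} = {(m,70), (m,71), (m,72), (n,70), (n,71), (n,72), (o,70), (o,71), (o,72)}
These 13 distinct sets form the basis B.
Close under arbitrary unions to get τ_{X×Y}; counting gives |τ_{X×Y}| = 30.


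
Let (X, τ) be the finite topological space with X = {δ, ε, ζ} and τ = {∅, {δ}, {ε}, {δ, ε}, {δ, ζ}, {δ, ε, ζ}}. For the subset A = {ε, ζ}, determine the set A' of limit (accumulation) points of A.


A' = ∅

For each x ∈ X, list the open sets U ∈ τ with x ∈ U, then check whether U ∩ (A ∖ {x}) ≠ ∅ for every such U.
  x = δ: open {δ} ∋ x has {δ} ∩ (A ∖ {δ}) = ∅, so x is NOT a limit point.
  x = ε: open {ε} ∋ x has {ε} ∩ (A ∖ {ε}) = ∅, so x is NOT a limit point.
  x = ζ: open {δ, ζ} ∋ x has {δ, ζ} ∩ (A ∖ {ζ}) = ∅, so x is NOT a limit point.
Collecting: A' = ∅.


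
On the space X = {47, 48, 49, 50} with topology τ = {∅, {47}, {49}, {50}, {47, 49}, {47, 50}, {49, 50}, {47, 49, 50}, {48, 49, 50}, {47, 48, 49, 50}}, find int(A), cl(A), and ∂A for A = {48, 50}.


int(A) = {50}, cl(A) = {48, 50}, ∂A = {48}.

Closed sets in (X, τ) are complements of opens:
  closed(X, τ) = {∅, {47}, {48}, {47, 48}, {48, 49}, {48, 50}, {47, 48, 49}, {47, 48, 50}, {48, 49, 50}, {47, 48, 49, 50}}.
int(A) = ⋃ {U ∈ τ : U ⊆ A}. Opens contained in A: ∅, {50}.
Taking the union of these: int(A) = {50}.
cl(A) = ⋂ {C closed : A ⊆ C}. Closed sets containing A: {48, 50}, {47, 48, 50}, {48, 49, 50}, {47, 48, 49, 50}.
Intersecting these: cl(A) = {48, 50}.
∂A = cl(A) ∖ int(A) = {48, 50} ∖ {50} = {48}.


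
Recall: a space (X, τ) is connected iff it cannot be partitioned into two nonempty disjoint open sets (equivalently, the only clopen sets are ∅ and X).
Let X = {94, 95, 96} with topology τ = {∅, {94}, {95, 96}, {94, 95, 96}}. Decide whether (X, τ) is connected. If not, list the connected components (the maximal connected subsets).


(X, τ) is disconnected; components = [{94}, {95, 96}].

Find clopen sets (U ∈ τ with X ∖ U ∈ τ):
  U = ∅, X ∖ U = {94, 95, 96} — both open, so U is clopen.
  U = {94}, X ∖ U = {95, 96} — both open, so U is clopen.
  U = {95, 96}, X ∖ U = {94} — both open, so U is clopen.
  U = {94, 95, 96}, X ∖ U = ∅ — both open, so U is clopen.
Nontrivial clopen(s) exist: e.g. {95, 96}. So (X, τ) is disconnected.
Compute connected components by grouping points that agree on all clopens:
  component: {94}
  component: {95, 96}


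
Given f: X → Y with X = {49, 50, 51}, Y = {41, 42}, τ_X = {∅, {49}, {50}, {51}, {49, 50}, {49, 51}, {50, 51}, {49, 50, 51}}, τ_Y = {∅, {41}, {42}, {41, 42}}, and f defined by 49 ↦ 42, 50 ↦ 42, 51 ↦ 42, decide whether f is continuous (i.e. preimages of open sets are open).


f IS continuous.

Compute f^{-1}(U) for each U ∈ τ_Y:
  U = ∅: f^{-1}(U) = ∅ ∈ τ_X ✓.
  U = {41}: f^{-1}(U) = ∅ ∈ τ_X ✓.
  U = {42}: f^{-1}(U) = {49, 50, 51} ∈ τ_X ✓.
  U = {41, 42}: f^{-1}(U) = {49, 50, 51} ∈ τ_X ✓.
Every preimage lies in τ_X, so f IS continuous.


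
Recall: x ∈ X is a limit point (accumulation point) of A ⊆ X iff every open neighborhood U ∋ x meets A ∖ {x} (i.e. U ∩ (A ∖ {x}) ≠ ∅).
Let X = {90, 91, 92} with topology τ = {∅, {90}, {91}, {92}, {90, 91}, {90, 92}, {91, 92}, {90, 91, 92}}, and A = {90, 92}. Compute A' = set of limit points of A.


A' = ∅

For each x ∈ X, list the open sets U ∈ τ with x ∈ U, then check whether U ∩ (A ∖ {x}) ≠ ∅ for every such U.
  x = 90: open {90} ∋ x has {90} ∩ (A ∖ {90}) = ∅, so x is NOT a limit point.
  x = 91: open {91} ∋ x has {91} ∩ (A ∖ {91}) = ∅, so x is NOT a limit point.
  x = 92: open {92} ∋ x has {92} ∩ (A ∖ {92}) = ∅, so x is NOT a limit point.
Collecting: A' = ∅.


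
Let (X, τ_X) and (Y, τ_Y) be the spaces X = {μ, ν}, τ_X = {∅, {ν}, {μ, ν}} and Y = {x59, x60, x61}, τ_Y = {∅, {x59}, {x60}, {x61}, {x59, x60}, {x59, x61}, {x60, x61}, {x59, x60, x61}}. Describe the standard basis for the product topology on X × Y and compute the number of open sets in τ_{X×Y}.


Basis B = {∅ × ∅, {ν} × {x59}, {ν} × {x60}, {ν} × {x61}, {μ, ν} × {x59}, {μ, ν} × {x60}, {μ, ν} × {x61}, {ν} × {x59, x60}, {ν} × {x59, x61}, {ν} × {x60, x61}, {ν} × {x59, x60, x61}, {μ, ν} × {x59, x60}, {μ, ν} × {x59, x61}, {μ, ν} × {x60, x61}, {μ, ν} × {x59, x60, x61}}; |τ_{X×Y}| = 27.

Enumerate products U × V with U ∈ τ_X, V ∈ τ_Y (deduplicated):
  ∅ × ∅ = {} (∅)
  {ν} × {x59} = {(ν,x59)}
  {ν} × {x60} = {(ν,x60)}
  {ν} × {x61} = {(ν,x61)}
  {μ, ν} × {x59} = {(μ,x59), (ν,x59)}
  {μ, ν} × {x60} = {(μ,x60), (ν,x60)}
  {μ, ν} × {x61} = {(μ,x61), (ν,x61)}
  {ν} × {x59, x60} = {(ν,x59), (ν,x60)}
  {ν} × {x59, x61} = {(ν,x59), (ν,x61)}
  {ν} × {x60, x61} = {(ν,x60), (ν,x61)}
  {ν} × {x59, x60, x61} = {(ν,x59), (ν,x60), (ν,x61)}
  {μ, ν} × {x59, x60} = {(μ,x59), (μ,x60), (ν,x59), (ν,x60)}
  {μ, ν} × {x59, x61} = {(μ,x59), (μ,x61), (ν,x59), (ν,x61)}
  {μ, ν} × {x60, x61} = {(μ,x60), (μ,x61), (ν,x60), (ν,x61)}
  {μ, ν} × {x59, x60, x61} = {(μ,x59), (μ,x60), (μ,x61), (ν,x59), (ν,x60), (ν,x61)}
These 15 distinct sets form the basis B.
Close under arbitrary unions to get τ_{X×Y}; counting gives |τ_{X×Y}| = 27.


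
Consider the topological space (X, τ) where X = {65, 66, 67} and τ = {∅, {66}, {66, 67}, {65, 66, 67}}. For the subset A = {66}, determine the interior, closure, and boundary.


int(A) = {66}, cl(A) = {65, 66, 67}, ∂A = {65, 67}.

Closed sets in (X, τ) are complements of opens:
  closed(X, τ) = {∅, {65}, {65, 67}, {65, 66, 67}}.
int(A) = ⋃ {U ∈ τ : U ⊆ A}. Opens contained in A: ∅, {66}.
Taking the union of these: int(A) = {66}.
cl(A) = ⋂ {C closed : A ⊆ C}. Closed sets containing A: {65, 66, 67}.
Intersecting these: cl(A) = {65, 66, 67}.
∂A = cl(A) ∖ int(A) = {65, 66, 67} ∖ {66} = {65, 67}.


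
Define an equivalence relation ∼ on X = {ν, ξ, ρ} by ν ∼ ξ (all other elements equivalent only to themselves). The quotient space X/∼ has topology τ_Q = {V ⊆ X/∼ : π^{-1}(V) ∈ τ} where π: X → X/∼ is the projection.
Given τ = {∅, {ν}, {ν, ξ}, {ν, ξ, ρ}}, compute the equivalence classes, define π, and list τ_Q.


X/∼ = {[ν=ξ], [ρ]}; |τ_Q| = 3.

Equivalence classes: [ν=ξ], [ρ].
Quotient map π: X → X/∼ sends ν ↦ [ν=ξ], ξ ↦ [ν=ξ], ρ ↦ [ρ].
For each subset V ⊆ X/∼, compute π^{-1}(V) ⊆ X and check whether π^{-1}(V) ∈ τ. V is open in τ_Q iff π^{-1}(V) ∈ τ.
  V = {}: π^{-1}(V) = ∅ ∈ τ ✓.
  V = {[ν=ξ]}: π^{-1}(V) = {ν, ξ} ∈ τ ✓.
  V = {[ρ]}: π^{-1}(V) = {ρ} ∉ τ ✗.
  V = {[ν=ξ], [ρ]}: π^{-1}(V) = {ν, ξ, ρ} ∈ τ ✓.
Open sets in the quotient: τ_Q = {{}, {[ν=ξ]}, {[ν=ξ], [ρ]}} (3 elements).


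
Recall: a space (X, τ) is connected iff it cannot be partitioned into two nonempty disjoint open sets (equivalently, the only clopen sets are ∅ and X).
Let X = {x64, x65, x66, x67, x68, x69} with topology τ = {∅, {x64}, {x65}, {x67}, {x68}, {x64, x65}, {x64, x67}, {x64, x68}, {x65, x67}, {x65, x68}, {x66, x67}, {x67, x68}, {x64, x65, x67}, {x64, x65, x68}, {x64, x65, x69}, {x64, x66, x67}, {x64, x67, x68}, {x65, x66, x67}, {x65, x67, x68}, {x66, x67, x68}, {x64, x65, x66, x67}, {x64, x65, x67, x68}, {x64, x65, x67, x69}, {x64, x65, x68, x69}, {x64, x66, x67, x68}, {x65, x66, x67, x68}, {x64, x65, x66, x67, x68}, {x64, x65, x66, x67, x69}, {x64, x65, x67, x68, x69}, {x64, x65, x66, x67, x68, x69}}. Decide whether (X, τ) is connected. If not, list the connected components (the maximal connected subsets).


(X, τ) is disconnected; components = [{x68}, {x66, x67}, {x64, x65, x69}].

Find clopen sets (U ∈ τ with X ∖ U ∈ τ):
  U = ∅, X ∖ U = {x64, x65, x66, x67, x68, x69} — both open, so U is clopen.
  U = {x68}, X ∖ U = {x64, x65, x66, x67, x69} — both open, so U is clopen.
  U = {x66, x67}, X ∖ U = {x64, x65, x68, x69} — both open, so U is clopen.
  U = {x64, x65, x69}, X ∖ U = {x66, x67, x68} — both open, so U is clopen.
  U = {x66, x67, x68}, X ∖ U = {x64, x65, x69} — both open, so U is clopen.
  U = {x64, x65, x68, x69}, X ∖ U = {x66, x67} — both open, so U is clopen.
  U = {x64, x65, x66, x67, x69}, X ∖ U = {x68} — both open, so U is clopen.
  U = {x64, x65, x66, x67, x68, x69}, X ∖ U = ∅ — both open, so U is clopen.
Nontrivial clopen(s) exist: e.g. {x66, x67, x68}. So (X, τ) is disconnected.
Compute connected components by grouping points that agree on all clopens:
  component: {x68}
  component: {x66, x67}
  component: {x64, x65, x69}


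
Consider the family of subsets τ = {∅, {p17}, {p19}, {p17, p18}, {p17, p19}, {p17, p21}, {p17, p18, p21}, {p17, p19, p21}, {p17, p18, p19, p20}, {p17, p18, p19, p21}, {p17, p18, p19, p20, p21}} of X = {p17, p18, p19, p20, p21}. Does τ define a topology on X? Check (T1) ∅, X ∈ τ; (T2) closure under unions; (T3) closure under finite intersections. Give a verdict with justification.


τ is NOT a topology on X.

Axiom (T1): ∅ ∈ τ? Yes; X ∈ τ? Yes.
Axiom (T2/T3): check pairwise unions and intersections of members of τ.
Counterexample for (T2): {p19} ∪ {p17, p18} = {p17, p18, p19} ∉ τ. Therefore τ is NOT a topology.


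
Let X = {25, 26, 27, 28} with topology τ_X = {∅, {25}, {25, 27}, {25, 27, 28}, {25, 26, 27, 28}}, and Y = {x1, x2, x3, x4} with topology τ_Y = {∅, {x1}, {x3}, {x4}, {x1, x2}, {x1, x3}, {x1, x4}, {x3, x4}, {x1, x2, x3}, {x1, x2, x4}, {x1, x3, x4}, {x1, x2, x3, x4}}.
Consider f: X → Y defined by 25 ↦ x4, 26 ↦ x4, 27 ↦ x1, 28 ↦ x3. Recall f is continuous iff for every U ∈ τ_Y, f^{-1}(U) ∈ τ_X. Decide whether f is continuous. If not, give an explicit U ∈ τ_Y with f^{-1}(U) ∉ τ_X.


f is NOT continuous.

Compute f^{-1}(U) for each U ∈ τ_Y:
  U = ∅: f^{-1}(U) = ∅ ∈ τ_X ✓.
  U = {x1}: f^{-1}(U) = {27} ∉ τ_X ✗.
  U = {x3}: f^{-1}(U) = {28} ∉ τ_X ✗.
  U = {x4}: f^{-1}(U) = {25, 26} ∉ τ_X ✗.
  U = {x1, x2}: f^{-1}(U) = {27} ∉ τ_X ✗.
  U = {x1, x3}: f^{-1}(U) = {27, 28} ∉ τ_X ✗.
  U = {x1, x4}: f^{-1}(U) = {25, 26, 27} ∉ τ_X ✗.
  U = {x3, x4}: f^{-1}(U) = {25, 26, 28} ∉ τ_X ✗.
  U = {x1, x2, x3}: f^{-1}(U) = {27, 28} ∉ τ_X ✗.
  U = {x1, x2, x4}: f^{-1}(U) = {25, 26, 27} ∉ τ_X ✗.
  U = {x1, x3, x4}: f^{-1}(U) = {25, 26, 27, 28} ∈ τ_X ✓.
  U = {x1, x2, x3, x4}: f^{-1}(U) = {25, 26, 27, 28} ∈ τ_X ✓.
Found U = {x1} with f^{-1}(U) = {27} not in τ_X. Therefore f is NOT continuous.


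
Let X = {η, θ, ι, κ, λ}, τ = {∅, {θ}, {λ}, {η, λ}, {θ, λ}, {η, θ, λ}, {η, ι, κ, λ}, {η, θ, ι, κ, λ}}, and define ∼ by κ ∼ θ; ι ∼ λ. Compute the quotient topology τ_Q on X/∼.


X/∼ = {[η], [θ=κ], [ι=λ]}; |τ_Q| = 2.

Equivalence classes: [η], [θ=κ], [ι=λ].
Quotient map π: X → X/∼ sends η ↦ [η], θ ↦ [θ=κ], ι ↦ [ι=λ], κ ↦ [θ=κ], λ ↦ [ι=λ].
For each subset V ⊆ X/∼, compute π^{-1}(V) ⊆ X and check whether π^{-1}(V) ∈ τ. V is open in τ_Q iff π^{-1}(V) ∈ τ.
  V = {}: π^{-1}(V) = ∅ ∈ τ ✓.
  V = {[η]}: π^{-1}(V) = {η} ∉ τ ✗.
  V = {[θ=κ]}: π^{-1}(V) = {θ, κ} ∉ τ ✗.
  V = {[η], [θ=κ]}: π^{-1}(V) = {η, θ, κ} ∉ τ ✗.
  V = {[ι=λ]}: π^{-1}(V) = {ι, λ} ∉ τ ✗.
  V = {[η], [ι=λ]}: π^{-1}(V) = {η, ι, λ} ∉ τ ✗.
  V = {[θ=κ], [ι=λ]}: π^{-1}(V) = {θ, ι, κ, λ} ∉ τ ✗.
  V = {[η], [θ=κ], [ι=λ]}: π^{-1}(V) = {η, θ, ι, κ, λ} ∈ τ ✓.
Open sets in the quotient: τ_Q = {{}, {[η], [θ=κ], [ι=λ]}} (2 elements).


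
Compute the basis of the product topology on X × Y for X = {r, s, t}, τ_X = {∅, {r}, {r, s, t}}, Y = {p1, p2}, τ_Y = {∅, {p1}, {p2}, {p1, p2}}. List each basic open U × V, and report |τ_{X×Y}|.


Basis B = {∅ × ∅, {r} × {p1}, {r} × {p2}, {r} × {p1, p2}, {r, s, t} × {p1}, {r, s, t} × {p2}, {r, s, t} × {p1, p2}}; |τ_{X×Y}| = 9.

Enumerate products U × V with U ∈ τ_X, V ∈ τ_Y (deduplicated):
  ∅ × ∅ = {} (∅)
  {r} × {p1} = {(r,p1)}
  {r} × {p2} = {(r,p2)}
  {r} × {p1, p2} = {(r,p1), (r,p2)}
  {r, s, t} × {p1} = {(r,p1), (s,p1), (t,p1)}
  {r, s, t} × {p2} = {(r,p2), (s,p2), (t,p2)}
  {r, s, t} × {p1, p2} = {(r,p1), (r,p2), (s,p1), (s,p2), (t,p1), (t,p2)}
These 7 distinct sets form the basis B.
Close under arbitrary unions to get τ_{X×Y}; counting gives |τ_{X×Y}| = 9.


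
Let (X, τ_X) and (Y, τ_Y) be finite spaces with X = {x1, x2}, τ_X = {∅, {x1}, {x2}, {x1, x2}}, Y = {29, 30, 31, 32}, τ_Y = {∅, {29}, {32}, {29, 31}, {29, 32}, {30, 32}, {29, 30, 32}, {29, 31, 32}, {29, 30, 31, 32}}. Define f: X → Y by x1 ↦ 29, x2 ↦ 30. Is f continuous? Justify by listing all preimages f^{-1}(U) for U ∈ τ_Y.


f IS continuous.

Compute f^{-1}(U) for each U ∈ τ_Y:
  U = ∅: f^{-1}(U) = ∅ ∈ τ_X ✓.
  U = {29}: f^{-1}(U) = {x1} ∈ τ_X ✓.
  U = {32}: f^{-1}(U) = ∅ ∈ τ_X ✓.
  U = {29, 31}: f^{-1}(U) = {x1} ∈ τ_X ✓.
  U = {29, 32}: f^{-1}(U) = {x1} ∈ τ_X ✓.
  U = {30, 32}: f^{-1}(U) = {x2} ∈ τ_X ✓.
  U = {29, 30, 32}: f^{-1}(U) = {x1, x2} ∈ τ_X ✓.
  U = {29, 31, 32}: f^{-1}(U) = {x1} ∈ τ_X ✓.
  U = {29, 30, 31, 32}: f^{-1}(U) = {x1, x2} ∈ τ_X ✓.
Every preimage lies in τ_X, so f IS continuous.


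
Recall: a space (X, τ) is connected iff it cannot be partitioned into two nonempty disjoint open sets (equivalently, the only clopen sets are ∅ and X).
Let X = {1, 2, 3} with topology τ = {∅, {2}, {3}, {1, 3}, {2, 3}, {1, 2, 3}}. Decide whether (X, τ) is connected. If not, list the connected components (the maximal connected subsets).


(X, τ) is disconnected; components = [{2}, {1, 3}].

Find clopen sets (U ∈ τ with X ∖ U ∈ τ):
  U = ∅, X ∖ U = {1, 2, 3} — both open, so U is clopen.
  U = {2}, X ∖ U = {1, 3} — both open, so U is clopen.
  U = {1, 3}, X ∖ U = {2} — both open, so U is clopen.
  U = {1, 2, 3}, X ∖ U = ∅ — both open, so U is clopen.
Nontrivial clopen(s) exist: e.g. {2}. So (X, τ) is disconnected.
Compute connected components by grouping points that agree on all clopens:
  component: {2}
  component: {1, 3}


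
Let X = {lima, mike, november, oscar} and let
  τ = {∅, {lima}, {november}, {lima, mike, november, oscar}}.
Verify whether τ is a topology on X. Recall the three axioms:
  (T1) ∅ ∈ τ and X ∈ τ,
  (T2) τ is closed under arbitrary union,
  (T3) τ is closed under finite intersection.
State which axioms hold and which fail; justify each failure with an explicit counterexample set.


τ is NOT a topology on X.

Axiom (T1): ∅ ∈ τ? Yes; X ∈ τ? Yes.
Axiom (T2/T3): check pairwise unions and intersections of members of τ.
Counterexample for (T2): {lima} ∪ {november} = {lima, november} ∉ τ. Therefore τ is NOT a topology.


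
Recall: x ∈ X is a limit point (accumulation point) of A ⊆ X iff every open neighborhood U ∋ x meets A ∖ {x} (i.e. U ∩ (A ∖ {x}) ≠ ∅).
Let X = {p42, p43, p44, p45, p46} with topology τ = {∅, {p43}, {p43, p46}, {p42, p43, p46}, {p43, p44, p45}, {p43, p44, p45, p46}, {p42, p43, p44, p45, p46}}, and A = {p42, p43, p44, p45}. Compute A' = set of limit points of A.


A' = {p42, p44, p45, p46}

For each x ∈ X, list the open sets U ∈ τ with x ∈ U, then check whether U ∩ (A ∖ {x}) ≠ ∅ for every such U.
  x = p42: opens ∋ x are {p42, p43, p46}, {p42, p43, p44, p45, p46}; each meets A ∖ {p42}, so x IS a limit point.
  x = p43: open {p43} ∋ x has {p43} ∩ (A ∖ {p43}) = ∅, so x is NOT a limit point.
  x = p44: opens ∋ x are {p43, p44, p45}, {p43, p44, p45, p46}, {p42, p43, p44, p45, p46}; each meets A ∖ {p44}, so x IS a limit point.
  x = p45: opens ∋ x are {p43, p44, p45}, {p43, p44, p45, p46}, {p42, p43, p44, p45, p46}; each meets A ∖ {p45}, so x IS a limit point.
  x = p46: opens ∋ x are {p43, p46}, {p42, p43, p46}, {p43, p44, p45, p46}, {p42, p43, p44, p45, p46}; each meets A ∖ {p46}, so x IS a limit point.
Collecting: A' = {p42, p44, p45, p46}.


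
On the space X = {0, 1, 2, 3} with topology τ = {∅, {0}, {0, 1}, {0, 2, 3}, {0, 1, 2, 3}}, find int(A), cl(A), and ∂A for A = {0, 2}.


int(A) = {0}, cl(A) = {0, 1, 2, 3}, ∂A = {1, 2, 3}.

Closed sets in (X, τ) are complements of opens:
  closed(X, τ) = {∅, {1}, {2, 3}, {1, 2, 3}, {0, 1, 2, 3}}.
int(A) = ⋃ {U ∈ τ : U ⊆ A}. Opens contained in A: ∅, {0}.
Taking the union of these: int(A) = {0}.
cl(A) = ⋂ {C closed : A ⊆ C}. Closed sets containing A: {0, 1, 2, 3}.
Intersecting these: cl(A) = {0, 1, 2, 3}.
∂A = cl(A) ∖ int(A) = {0, 1, 2, 3} ∖ {0} = {1, 2, 3}.


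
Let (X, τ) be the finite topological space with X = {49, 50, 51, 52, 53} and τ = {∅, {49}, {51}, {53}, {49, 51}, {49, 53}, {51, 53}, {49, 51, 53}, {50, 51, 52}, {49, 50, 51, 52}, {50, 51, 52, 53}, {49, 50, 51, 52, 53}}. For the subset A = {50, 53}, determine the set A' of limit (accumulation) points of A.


A' = {52}

For each x ∈ X, list the open sets U ∈ τ with x ∈ U, then check whether U ∩ (A ∖ {x}) ≠ ∅ for every such U.
  x = 49: open {49} ∋ x has {49} ∩ (A ∖ {49}) = ∅, so x is NOT a limit point.
  x = 50: open {50, 51, 52} ∋ x has {50, 51, 52} ∩ (A ∖ {50}) = ∅, so x is NOT a limit point.
  x = 51: open {51} ∋ x has {51} ∩ (A ∖ {51}) = ∅, so x is NOT a limit point.
  x = 52: opens ∋ x are {50, 51, 52}, {49, 50, 51, 52}, {50, 51, 52, 53}, {49, 50, 51, 52, 53}; each meets A ∖ {52}, so x IS a limit point.
  x = 53: open {53} ∋ x has {53} ∩ (A ∖ {53}) = ∅, so x is NOT a limit point.
Collecting: A' = {52}.


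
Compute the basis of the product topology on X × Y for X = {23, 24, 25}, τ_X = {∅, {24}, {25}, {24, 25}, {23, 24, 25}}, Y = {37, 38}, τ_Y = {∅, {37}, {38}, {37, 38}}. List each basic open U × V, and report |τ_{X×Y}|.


Basis B = {∅ × ∅, {24} × {37}, {24} × {38}, {25} × {37}, {25} × {38}, {24} × {37, 38}, {24, 25} × {37}, {24, 25} × {38}, {25} × {37, 38}, {23, 24, 25} × {37}, {23, 24, 25} × {38}, {24, 25} × {37, 38}, {23, 24, 25} × {37, 38}}; |τ_{X×Y}| = 25.

Enumerate products U × V with U ∈ τ_X, V ∈ τ_Y (deduplicated):
  ∅ × ∅ = {} (∅)
  {24} × {37} = {(24,37)}
  {24} × {38} = {(24,38)}
  {25} × {37} = {(25,37)}
  {25} × {38} = {(25,38)}
  {24} × {37, 38} = {(24,37), (24,38)}
  {24, 25} × {37} = {(24,37), (25,37)}
  {24, 25} × {38} = {(24,38), (25,38)}
  {25} × {37, 38} = {(25,37), (25,38)}
  {23, 24, 25} × {37} = {(23,37), (24,37), (25,37)}
  {23, 24, 25} × {38} = {(23,38), (24,38), (25,38)}
  {24, 25} × {37, 38} = {(24,37), (24,38), (25,37), (25,38)}
  {23, 24, 25} × {37, 38} = {(23,37), (23,38), (24,37), (24,38), (25,37), (25,38)}
These 13 distinct sets form the basis B.
Close under arbitrary unions to get τ_{X×Y}; counting gives |τ_{X×Y}| = 25.


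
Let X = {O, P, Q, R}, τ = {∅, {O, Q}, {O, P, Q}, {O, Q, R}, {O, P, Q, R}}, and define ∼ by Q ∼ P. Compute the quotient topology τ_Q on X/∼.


X/∼ = {[O], [P=Q], [R]}; |τ_Q| = 3.

Equivalence classes: [O], [P=Q], [R].
Quotient map π: X → X/∼ sends O ↦ [O], P ↦ [P=Q], Q ↦ [P=Q], R ↦ [R].
For each subset V ⊆ X/∼, compute π^{-1}(V) ⊆ X and check whether π^{-1}(V) ∈ τ. V is open in τ_Q iff π^{-1}(V) ∈ τ.
  V = {}: π^{-1}(V) = ∅ ∈ τ ✓.
  V = {[O]}: π^{-1}(V) = {O} ∉ τ ✗.
  V = {[P=Q]}: π^{-1}(V) = {P, Q} ∉ τ ✗.
  V = {[O], [P=Q]}: π^{-1}(V) = {O, P, Q} ∈ τ ✓.
  V = {[R]}: π^{-1}(V) = {R} ∉ τ ✗.
  V = {[O], [R]}: π^{-1}(V) = {O, R} ∉ τ ✗.
  V = {[P=Q], [R]}: π^{-1}(V) = {P, Q, R} ∉ τ ✗.
  V = {[O], [P=Q], [R]}: π^{-1}(V) = {O, P, Q, R} ∈ τ ✓.
Open sets in the quotient: τ_Q = {{}, {[O], [P=Q]}, {[O], [P=Q], [R]}} (3 elements).


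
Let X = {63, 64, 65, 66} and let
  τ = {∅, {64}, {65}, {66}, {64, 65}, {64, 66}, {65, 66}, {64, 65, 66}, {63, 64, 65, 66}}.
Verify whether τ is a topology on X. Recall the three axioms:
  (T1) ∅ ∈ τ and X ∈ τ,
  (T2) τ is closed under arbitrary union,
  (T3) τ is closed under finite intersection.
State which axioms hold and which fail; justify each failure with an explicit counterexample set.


τ IS a topology on X.

Axiom (T1): ∅ ∈ τ? Yes; X ∈ τ? Yes.
Axiom (T2/T3): check pairwise unions and intersections of members of τ.
All pairwise intersections and unions checked — each lies in τ. Therefore τ satisfies (T1), (T2), (T3): it IS a topology on X.


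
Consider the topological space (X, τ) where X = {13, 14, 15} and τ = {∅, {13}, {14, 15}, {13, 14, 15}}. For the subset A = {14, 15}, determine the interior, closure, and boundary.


int(A) = {14, 15}, cl(A) = {14, 15}, ∂A = ∅.

Closed sets in (X, τ) are complements of opens:
  closed(X, τ) = {∅, {13}, {14, 15}, {13, 14, 15}}.
int(A) = ⋃ {U ∈ τ : U ⊆ A}. Opens contained in A: ∅, {14, 15}.
Taking the union of these: int(A) = {14, 15}.
cl(A) = ⋂ {C closed : A ⊆ C}. Closed sets containing A: {14, 15}, {13, 14, 15}.
Intersecting these: cl(A) = {14, 15}.
∂A = cl(A) ∖ int(A) = {14, 15} ∖ {14, 15} = ∅.


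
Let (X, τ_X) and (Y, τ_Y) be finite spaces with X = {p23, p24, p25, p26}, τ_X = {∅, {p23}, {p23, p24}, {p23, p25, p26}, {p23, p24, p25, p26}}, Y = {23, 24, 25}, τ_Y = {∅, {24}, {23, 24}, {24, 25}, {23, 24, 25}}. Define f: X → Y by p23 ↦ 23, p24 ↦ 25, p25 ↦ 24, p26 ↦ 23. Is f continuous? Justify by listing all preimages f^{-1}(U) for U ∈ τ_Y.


f is NOT continuous.

Compute f^{-1}(U) for each U ∈ τ_Y:
  U = ∅: f^{-1}(U) = ∅ ∈ τ_X ✓.
  U = {24}: f^{-1}(U) = {p25} ∉ τ_X ✗.
  U = {23, 24}: f^{-1}(U) = {p23, p25, p26} ∈ τ_X ✓.
  U = {24, 25}: f^{-1}(U) = {p24, p25} ∉ τ_X ✗.
  U = {23, 24, 25}: f^{-1}(U) = {p23, p24, p25, p26} ∈ τ_X ✓.
Found U = {24} with f^{-1}(U) = {p25} not in τ_X. Therefore f is NOT continuous.


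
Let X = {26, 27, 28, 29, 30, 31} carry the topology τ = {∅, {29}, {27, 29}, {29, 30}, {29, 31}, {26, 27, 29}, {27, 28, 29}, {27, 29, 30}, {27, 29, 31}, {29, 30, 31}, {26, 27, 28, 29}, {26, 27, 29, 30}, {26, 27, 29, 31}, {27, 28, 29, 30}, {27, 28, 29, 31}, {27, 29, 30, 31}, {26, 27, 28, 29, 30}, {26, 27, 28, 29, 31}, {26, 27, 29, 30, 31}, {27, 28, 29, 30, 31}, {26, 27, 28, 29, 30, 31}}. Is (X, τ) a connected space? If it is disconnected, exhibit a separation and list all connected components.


(X, τ) is connected.

Find clopen sets (U ∈ τ with X ∖ U ∈ τ):
  U = ∅, X ∖ U = {26, 27, 28, 29, 30, 31} — both open, so U is clopen.
  U = {26, 27, 28, 29, 30, 31}, X ∖ U = ∅ — both open, so U is clopen.
Only trivial clopens (∅ and X) exist, so (X, τ) is connected.
Compute connected components by grouping points that agree on all clopens:
  component: {26, 27, 28, 29, 30, 31}


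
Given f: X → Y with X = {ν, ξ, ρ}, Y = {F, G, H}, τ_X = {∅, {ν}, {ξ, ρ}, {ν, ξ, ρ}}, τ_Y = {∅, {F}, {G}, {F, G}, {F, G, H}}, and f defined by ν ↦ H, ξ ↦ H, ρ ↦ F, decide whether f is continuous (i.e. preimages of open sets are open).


f is NOT continuous.

Compute f^{-1}(U) for each U ∈ τ_Y:
  U = ∅: f^{-1}(U) = ∅ ∈ τ_X ✓.
  U = {F}: f^{-1}(U) = {ρ} ∉ τ_X ✗.
  U = {G}: f^{-1}(U) = ∅ ∈ τ_X ✓.
  U = {F, G}: f^{-1}(U) = {ρ} ∉ τ_X ✗.
  U = {F, G, H}: f^{-1}(U) = {ν, ξ, ρ} ∈ τ_X ✓.
Found U = {F} with f^{-1}(U) = {ρ} not in τ_X. Therefore f is NOT continuous.


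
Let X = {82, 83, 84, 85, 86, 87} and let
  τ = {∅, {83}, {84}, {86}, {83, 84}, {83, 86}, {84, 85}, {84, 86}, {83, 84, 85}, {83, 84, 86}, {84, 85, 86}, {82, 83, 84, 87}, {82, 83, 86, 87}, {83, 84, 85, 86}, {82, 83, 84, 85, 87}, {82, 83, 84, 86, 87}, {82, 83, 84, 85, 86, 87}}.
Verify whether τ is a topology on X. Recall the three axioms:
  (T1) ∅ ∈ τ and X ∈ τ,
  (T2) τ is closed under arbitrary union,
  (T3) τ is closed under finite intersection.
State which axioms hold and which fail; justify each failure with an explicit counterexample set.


τ is NOT a topology on X.

Axiom (T1): ∅ ∈ τ? Yes; X ∈ τ? Yes.
Axiom (T2/T3): check pairwise unions and intersections of members of τ.
Counterexample for (T3): {82, 83, 84, 87} ∩ {82, 83, 86, 87} = {82, 83, 87} ∉ τ. Therefore τ is NOT a topology.


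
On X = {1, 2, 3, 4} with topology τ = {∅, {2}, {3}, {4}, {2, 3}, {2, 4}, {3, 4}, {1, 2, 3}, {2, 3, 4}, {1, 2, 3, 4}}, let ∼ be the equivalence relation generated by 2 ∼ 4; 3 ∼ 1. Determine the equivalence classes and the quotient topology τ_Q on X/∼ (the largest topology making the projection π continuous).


X/∼ = {[1=3], [2=4]}; |τ_Q| = 3.

Equivalence classes: [1=3], [2=4].
Quotient map π: X → X/∼ sends 1 ↦ [1=3], 2 ↦ [2=4], 3 ↦ [1=3], 4 ↦ [2=4].
For each subset V ⊆ X/∼, compute π^{-1}(V) ⊆ X and check whether π^{-1}(V) ∈ τ. V is open in τ_Q iff π^{-1}(V) ∈ τ.
  V = {}: π^{-1}(V) = ∅ ∈ τ ✓.
  V = {[1=3]}: π^{-1}(V) = {1, 3} ∉ τ ✗.
  V = {[2=4]}: π^{-1}(V) = {2, 4} ∈ τ ✓.
  V = {[1=3], [2=4]}: π^{-1}(V) = {1, 2, 3, 4} ∈ τ ✓.
Open sets in the quotient: τ_Q = {{}, {[2=4]}, {[1=3], [2=4]}} (3 elements).


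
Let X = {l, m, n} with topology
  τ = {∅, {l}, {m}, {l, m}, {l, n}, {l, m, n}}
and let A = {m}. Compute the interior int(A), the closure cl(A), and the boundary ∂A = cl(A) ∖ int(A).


int(A) = {m}, cl(A) = {m}, ∂A = ∅.

Closed sets in (X, τ) are complements of opens:
  closed(X, τ) = {∅, {m}, {n}, {l, n}, {m, n}, {l, m, n}}.
int(A) = ⋃ {U ∈ τ : U ⊆ A}. Opens contained in A: ∅, {m}.
Taking the union of these: int(A) = {m}.
cl(A) = ⋂ {C closed : A ⊆ C}. Closed sets containing A: {m}, {m, n}, {l, m, n}.
Intersecting these: cl(A) = {m}.
∂A = cl(A) ∖ int(A) = {m} ∖ {m} = ∅.


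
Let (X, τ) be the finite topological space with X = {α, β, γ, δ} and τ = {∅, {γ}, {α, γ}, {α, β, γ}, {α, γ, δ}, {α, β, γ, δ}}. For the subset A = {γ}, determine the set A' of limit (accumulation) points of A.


A' = {α, β, δ}

For each x ∈ X, list the open sets U ∈ τ with x ∈ U, then check whether U ∩ (A ∖ {x}) ≠ ∅ for every such U.
  x = α: opens ∋ x are {α, γ}, {α, β, γ}, {α, γ, δ}, {α, β, γ, δ}; each meets A ∖ {α}, so x IS a limit point.
  x = β: opens ∋ x are {α, β, γ}, {α, β, γ, δ}; each meets A ∖ {β}, so x IS a limit point.
  x = γ: open {γ} ∋ x has {γ} ∩ (A ∖ {γ}) = ∅, so x is NOT a limit point.
  x = δ: opens ∋ x are {α, γ, δ}, {α, β, γ, δ}; each meets A ∖ {δ}, so x IS a limit point.
Collecting: A' = {α, β, δ}.


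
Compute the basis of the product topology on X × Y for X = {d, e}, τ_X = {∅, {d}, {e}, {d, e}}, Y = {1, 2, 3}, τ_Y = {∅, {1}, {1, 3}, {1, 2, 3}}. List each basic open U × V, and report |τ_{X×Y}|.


Basis B = {∅ × ∅, {d} × {1}, {e} × {1}, {d} × {1, 3}, {d, e} × {1}, {e} × {1, 3}, {d} × {1, 2, 3}, {e} × {1, 2, 3}, {d, e} × {1, 3}, {d, e} × {1, 2, 3}}; |τ_{X×Y}| = 16.

Enumerate products U × V with U ∈ τ_X, V ∈ τ_Y (deduplicated):
  ∅ × ∅ = {} (∅)
  {d} × {1} = {(d,1)}
  {e} × {1} = {(e,1)}
  {d} × {1, 3} = {(d,1), (d,3)}
  {d, e} × {1} = {(d,1), (e,1)}
  {e} × {1, 3} = {(e,1), (e,3)}
  {d} × {1, 2, 3} = {(d,1), (d,2), (d,3)}
  {e} × {1, 2, 3} = {(e,1), (e,2), (e,3)}
  {d, e} × {1, 3} = {(d,1), (d,3), (e,1), (e,3)}
  {d, e} × {1, 2, 3} = {(d,1), (d,2), (d,3), (e,1), (e,2), (e,3)}
These 10 distinct sets form the basis B.
Close under arbitrary unions to get τ_{X×Y}; counting gives |τ_{X×Y}| = 16.


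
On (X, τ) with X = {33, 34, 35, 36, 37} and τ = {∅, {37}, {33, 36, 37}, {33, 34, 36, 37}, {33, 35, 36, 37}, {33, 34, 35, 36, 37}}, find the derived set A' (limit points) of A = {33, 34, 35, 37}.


A' = {33, 34, 35, 36}

For each x ∈ X, list the open sets U ∈ τ with x ∈ U, then check whether U ∩ (A ∖ {x}) ≠ ∅ for every such U.
  x = 33: opens ∋ x are {33, 36, 37}, {33, 34, 36, 37}, {33, 35, 36, 37}, {33, 34, 35, 36, 37}; each meets A ∖ {33}, so x IS a limit point.
  x = 34: opens ∋ x are {33, 34, 36, 37}, {33, 34, 35, 36, 37}; each meets A ∖ {34}, so x IS a limit point.
  x = 35: opens ∋ x are {33, 35, 36, 37}, {33, 34, 35, 36, 37}; each meets A ∖ {35}, so x IS a limit point.
  x = 36: opens ∋ x are {33, 36, 37}, {33, 34, 36, 37}, {33, 35, 36, 37}, {33, 34, 35, 36, 37}; each meets A ∖ {36}, so x IS a limit point.
  x = 37: open {37} ∋ x has {37} ∩ (A ∖ {37}) = ∅, so x is NOT a limit point.
Collecting: A' = {33, 34, 35, 36}.


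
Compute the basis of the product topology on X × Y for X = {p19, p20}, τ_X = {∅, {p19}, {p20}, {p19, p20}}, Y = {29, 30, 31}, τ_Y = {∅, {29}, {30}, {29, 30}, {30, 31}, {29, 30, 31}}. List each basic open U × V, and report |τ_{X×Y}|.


Basis B = {∅ × ∅, {p19} × {29}, {p19} × {30}, {p20} × {29}, {p20} × {30}, {p19} × {29, 30}, {p19, p20} × {29}, {p19} × {30, 31}, {p19, p20} × {30}, {p20} × {29, 30}, {p20} × {30, 31}, {p19} × {29, 30, 31}, {p20} × {29, 30, 31}, {p19, p20} × {29, 30}, {p19, p20} × {30, 31}, {p19, p20} × {29, 30, 31}}; |τ_{X×Y}| = 36.

Enumerate products U × V with U ∈ τ_X, V ∈ τ_Y (deduplicated):
  ∅ × ∅ = {} (∅)
  {p19} × {29} = {(p19,29)}
  {p19} × {30} = {(p19,30)}
  {p20} × {29} = {(p20,29)}
  {p20} × {30} = {(p20,30)}
  {p19} × {29, 30} = {(p19,29), (p19,30)}
  {p19, p20} × {29} = {(p19,29), (p20,29)}
  {p19} × {30, 31} = {(p19,30), (p19,31)}
  {p19, p20} × {30} = {(p19,30), (p20,30)}
  {p20} × {29, 30} = {(p20,29), (p20,30)}
  {p20} × {30, 31} = {(p20,30), (p20,31)}
  {p19} × {29, 30, 31} = {(p19,29), (p19,30), (p19,31)}
  {p20} × {29, 30, 31} = {(p20,29), (p20,30), (p20,31)}
  {p19, p20} × {29, 30} = {(p19,29), (p19,30), (p20,29), (p20,30)}
  {p19, p20} × {30, 31} = {(p19,30), (p19,31), (p20,30), (p20,31)}
  {p19, p20} × {29, 30, 31} = {(p19,29), (p19,30), (p19,31), (p20,29), (p20,30), (p20,31)}
These 16 distinct sets form the basis B.
Close under arbitrary unions to get τ_{X×Y}; counting gives |τ_{X×Y}| = 36.
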